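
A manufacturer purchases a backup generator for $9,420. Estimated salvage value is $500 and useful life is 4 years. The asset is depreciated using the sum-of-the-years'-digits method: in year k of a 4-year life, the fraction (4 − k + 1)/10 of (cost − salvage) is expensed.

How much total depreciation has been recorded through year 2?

Depreciable base = $9,420 − $500 = $8,920.
Sum of the years' digits = 4+3+2+1 = 10.
Year 1: $8,920 × 4/10 = $3,568. Book value $5,852.
Year 2: $8,920 × 3/10 = $2,676. Book value $3,176.
Accumulated through year 2 = $9,420 − $3,176 = $6,244.

$6,244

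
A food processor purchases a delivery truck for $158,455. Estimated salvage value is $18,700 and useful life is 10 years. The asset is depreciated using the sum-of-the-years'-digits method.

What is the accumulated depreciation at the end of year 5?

$101,640

Depreciable base = $158,455 − $18,700 = $139,755.
Sum of the years' digits = 10+9+8+7+6+5+4+3+2+1 = 55.
Year 1: $139,755 × 10/55 = $25,410. Book value $133,045.
Year 2: $139,755 × 9/55 = $22,869. Book value $110,176.
Year 3: $139,755 × 8/55 = $20,328. Book value $89,848.
Year 4: $139,755 × 7/55 = $17,787. Book value $72,061.
Year 5: $139,755 × 6/55 = $15,246. Book value $56,815.
Accumulated through year 5 = $158,455 − $56,815 = $101,640.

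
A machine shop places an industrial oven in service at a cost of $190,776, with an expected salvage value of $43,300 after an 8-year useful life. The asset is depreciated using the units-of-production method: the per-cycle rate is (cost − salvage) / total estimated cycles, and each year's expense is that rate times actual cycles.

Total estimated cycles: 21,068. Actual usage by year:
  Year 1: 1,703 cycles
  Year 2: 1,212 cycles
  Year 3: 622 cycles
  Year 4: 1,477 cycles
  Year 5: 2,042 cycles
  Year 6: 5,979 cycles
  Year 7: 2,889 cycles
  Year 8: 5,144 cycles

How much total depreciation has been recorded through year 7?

$111,468

Depreciable base = $190,776 − $43,300 = $147,476.
Rate = $147,476 / 21,068 cycles = $7 per cycle.
Year 1: 1,703 × $7 = $11,921. Book value $178,855.
Year 2: 1,212 × $7 = $8,484. Book value $170,371.
Year 3: 622 × $7 = $4,354. Book value $166,017.
Year 4: 1,477 × $7 = $10,339. Book value $155,678.
Year 5: 2,042 × $7 = $14,294. Book value $141,384.
Year 6: 5,979 × $7 = $41,853. Book value $99,531.
Year 7: 2,889 × $7 = $20,223. Book value $79,308.
Accumulated through year 7 = $190,776 − $79,308 = $111,468.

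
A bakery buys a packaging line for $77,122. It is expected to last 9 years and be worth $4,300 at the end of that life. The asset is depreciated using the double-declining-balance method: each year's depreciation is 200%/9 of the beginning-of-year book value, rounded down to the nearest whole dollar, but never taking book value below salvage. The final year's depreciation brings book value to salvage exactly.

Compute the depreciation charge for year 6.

$4,878

Depreciable base = $77,122 − $4,300 = $72,822.
Year 1: ⌊$77,122 × 200%/9⌋ = $17,138. Book value $59,984.
Year 2: ⌊$59,984 × 200%/9⌋ = $13,329. Book value $46,655.
Year 3: ⌊$46,655 × 200%/9⌋ = $10,367. Book value $36,288.
Year 4: ⌊$36,288 × 200%/9⌋ = $8,064. Book value $28,224.
Year 5: ⌊$28,224 × 200%/9⌋ = $6,272. Book value $21,952.
Year 6: ⌊$21,952 × 200%/9⌋ = $4,878. Book value $17,074.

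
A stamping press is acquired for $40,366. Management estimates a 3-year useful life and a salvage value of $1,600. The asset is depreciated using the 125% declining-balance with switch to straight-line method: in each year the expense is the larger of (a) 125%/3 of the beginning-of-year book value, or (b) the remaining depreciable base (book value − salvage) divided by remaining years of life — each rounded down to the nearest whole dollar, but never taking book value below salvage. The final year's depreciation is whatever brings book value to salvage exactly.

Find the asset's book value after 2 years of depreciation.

$12,574

Depreciable base = $40,366 − $1,600 = $38,766.
Year 1: DB = ⌊$40,366 × 125%/3⌋ = $16,819; SL = ⌊$38,766/3⌋ = $12,922 → take DB $16,819. Book value $23,547.
Year 2: DB = ⌊$23,547 × 125%/3⌋ = $9,811; SL = ⌊$21,947/2⌋ = $10,973 → take SL $10,973. Book value $12,574.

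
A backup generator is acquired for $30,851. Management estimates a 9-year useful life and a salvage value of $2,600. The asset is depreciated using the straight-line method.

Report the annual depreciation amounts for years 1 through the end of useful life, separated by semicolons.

$3,139; $3,139; $3,139; $3,139; $3,139; $3,139; $3,139; $3,139; $3,139

Depreciable base = $30,851 − $2,600 = $28,251.
Annual expense = $28,251 / 9 = $3,139.
End of year 1: book value $27,712.
End of year 2: book value $24,573.
End of year 3: book value $21,434.
End of year 4: book value $18,295.
End of year 5: book value $15,156.
End of year 6: book value $12,017.
End of year 7: book value $8,878.
End of year 8: book value $5,739.
End of year 9: book value $2,600.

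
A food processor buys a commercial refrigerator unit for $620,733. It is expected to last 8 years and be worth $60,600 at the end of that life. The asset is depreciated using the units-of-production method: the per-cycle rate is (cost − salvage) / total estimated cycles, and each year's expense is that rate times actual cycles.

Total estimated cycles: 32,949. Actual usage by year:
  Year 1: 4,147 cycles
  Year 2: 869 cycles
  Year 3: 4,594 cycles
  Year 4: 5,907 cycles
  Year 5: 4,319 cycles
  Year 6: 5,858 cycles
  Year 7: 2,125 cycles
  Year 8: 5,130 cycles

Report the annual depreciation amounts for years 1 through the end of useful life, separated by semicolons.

$70,499; $14,773; $78,098; $100,419; $73,423; $99,586; $36,125; $87,210

Depreciable base = $620,733 − $60,600 = $560,133.
Rate = $560,133 / 32,949 cycles = $17 per cycle.
Year 1: 4,147 × $17 = $70,499. Book value $550,234.
Year 2: 869 × $17 = $14,773. Book value $535,461.
Year 3: 4,594 × $17 = $78,098. Book value $457,363.
Year 4: 5,907 × $17 = $100,419. Book value $356,944.
Year 5: 4,319 × $17 = $73,423. Book value $283,521.
Year 6: 5,858 × $17 = $99,586. Book value $183,935.
Year 7: 2,125 × $17 = $36,125. Book value $147,810.
Year 8: 5,130 × $17 = $87,210. Book value $60,600.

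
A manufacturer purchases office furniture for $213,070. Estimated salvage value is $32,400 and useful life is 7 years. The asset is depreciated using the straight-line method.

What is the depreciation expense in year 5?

Depreciable base = $213,070 − $32,400 = $180,670.
Annual expense = $180,670 / 7 = $25,810.

$25,810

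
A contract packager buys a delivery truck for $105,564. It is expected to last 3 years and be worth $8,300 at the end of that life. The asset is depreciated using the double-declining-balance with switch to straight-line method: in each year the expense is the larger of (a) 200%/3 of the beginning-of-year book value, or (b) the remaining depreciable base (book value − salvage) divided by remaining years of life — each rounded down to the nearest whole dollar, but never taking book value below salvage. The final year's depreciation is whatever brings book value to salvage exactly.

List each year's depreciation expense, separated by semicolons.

$70,376; $23,458; $3,430

Depreciable base = $105,564 − $8,300 = $97,264.
Year 1: DB = ⌊$105,564 × 200%/3⌋ = $70,376; SL = ⌊$97,264/3⌋ = $32,421 → take DB $70,376. Book value $35,188.
Year 2: DB = ⌊$35,188 × 200%/3⌋ = $23,458; SL = ⌊$26,888/2⌋ = $13,444 → take DB $23,458. Book value $11,730.
Year 3 (final): $11,730 − $8,300 = $3,430. Book value $8,300.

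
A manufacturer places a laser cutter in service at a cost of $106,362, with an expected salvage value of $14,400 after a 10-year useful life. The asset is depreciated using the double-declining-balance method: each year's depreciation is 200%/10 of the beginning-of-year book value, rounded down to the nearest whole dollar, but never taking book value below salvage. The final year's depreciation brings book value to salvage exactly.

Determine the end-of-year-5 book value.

Depreciable base = $106,362 − $14,400 = $91,962.
Year 1: ⌊$106,362 × 200%/10⌋ = $21,272. Book value $85,090.
Year 2: ⌊$85,090 × 200%/10⌋ = $17,018. Book value $68,072.
Year 3: ⌊$68,072 × 200%/10⌋ = $13,614. Book value $54,458.
Year 4: ⌊$54,458 × 200%/10⌋ = $10,891. Book value $43,567.
Year 5: ⌊$43,567 × 200%/10⌋ = $8,713. Book value $34,854.

$34,854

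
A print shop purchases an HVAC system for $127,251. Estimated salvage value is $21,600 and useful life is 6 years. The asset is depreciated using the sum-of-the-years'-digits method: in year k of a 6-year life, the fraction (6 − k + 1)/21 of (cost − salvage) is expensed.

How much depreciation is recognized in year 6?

Depreciable base = $127,251 − $21,600 = $105,651.
Sum of the years' digits = 6+5+4+3+2+1 = 21.
Year 1: $105,651 × 6/21 = $30,186. Book value $97,065.
Year 2: $105,651 × 5/21 = $25,155. Book value $71,910.
Year 3: $105,651 × 4/21 = $20,124. Book value $51,786.
Year 4: $105,651 × 3/21 = $15,093. Book value $36,693.
Year 5: $105,651 × 2/21 = $10,062. Book value $26,631.
Year 6: $105,651 × 1/21 = $5,031. Book value $21,600.

$5,031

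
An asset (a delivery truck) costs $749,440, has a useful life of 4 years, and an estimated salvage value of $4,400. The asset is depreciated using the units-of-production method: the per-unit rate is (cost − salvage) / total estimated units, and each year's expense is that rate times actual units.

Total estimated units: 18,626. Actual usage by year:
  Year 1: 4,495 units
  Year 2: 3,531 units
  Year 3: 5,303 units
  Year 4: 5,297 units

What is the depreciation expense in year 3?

$212,120

Depreciable base = $749,440 − $4,400 = $745,040.
Rate = $745,040 / 18,626 units = $40 per unit.
Year 1: 4,495 × $40 = $179,800. Book value $569,640.
Year 2: 3,531 × $40 = $141,240. Book value $428,400.
Year 3: 5,303 × $40 = $212,120. Book value $216,280.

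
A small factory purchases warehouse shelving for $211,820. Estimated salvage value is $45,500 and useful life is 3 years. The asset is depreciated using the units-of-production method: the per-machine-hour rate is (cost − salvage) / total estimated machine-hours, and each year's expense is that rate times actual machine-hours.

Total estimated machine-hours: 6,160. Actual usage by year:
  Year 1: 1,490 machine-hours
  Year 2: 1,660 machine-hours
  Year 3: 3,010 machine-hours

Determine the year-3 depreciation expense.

$81,270

Depreciable base = $211,820 − $45,500 = $166,320.
Rate = $166,320 / 6,160 machine-hours = $27 per machine-hour.
Year 1: 1,490 × $27 = $40,230. Book value $171,590.
Year 2: 1,660 × $27 = $44,820. Book value $126,770.
Year 3: 3,010 × $27 = $81,270. Book value $45,500.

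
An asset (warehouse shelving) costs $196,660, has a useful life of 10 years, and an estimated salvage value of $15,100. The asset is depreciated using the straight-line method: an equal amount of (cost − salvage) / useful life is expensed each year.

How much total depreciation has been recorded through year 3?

$54,468

Depreciable base = $196,660 − $15,100 = $181,560.
Annual expense = $181,560 / 10 = $18,156.
End of year 1: book value $178,504.
End of year 2: book value $160,348.
End of year 3: book value $142,192.
Accumulated through year 3 = $196,660 − $142,192 = $54,468.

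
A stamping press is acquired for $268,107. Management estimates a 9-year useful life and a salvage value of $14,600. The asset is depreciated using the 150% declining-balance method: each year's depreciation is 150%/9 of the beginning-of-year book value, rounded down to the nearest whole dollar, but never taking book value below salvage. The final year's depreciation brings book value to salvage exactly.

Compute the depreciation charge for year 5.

Depreciable base = $268,107 − $14,600 = $253,507.
Year 1: ⌊$268,107 × 150%/9⌋ = $44,684. Book value $223,423.
Year 2: ⌊$223,423 × 150%/9⌋ = $37,237. Book value $186,186.
Year 3: ⌊$186,186 × 150%/9⌋ = $31,031. Book value $155,155.
Year 4: ⌊$155,155 × 150%/9⌋ = $25,859. Book value $129,296.
Year 5: ⌊$129,296 × 150%/9⌋ = $21,549. Book value $107,747.

$21,549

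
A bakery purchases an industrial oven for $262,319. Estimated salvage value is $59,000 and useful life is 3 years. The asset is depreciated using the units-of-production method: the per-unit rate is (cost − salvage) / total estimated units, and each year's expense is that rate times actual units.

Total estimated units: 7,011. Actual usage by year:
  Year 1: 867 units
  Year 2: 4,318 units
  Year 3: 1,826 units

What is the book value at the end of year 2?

$111,954

Depreciable base = $262,319 − $59,000 = $203,319.
Rate = $203,319 / 7,011 units = $29 per unit.
Year 1: 867 × $29 = $25,143. Book value $237,176.
Year 2: 4,318 × $29 = $125,222. Book value $111,954.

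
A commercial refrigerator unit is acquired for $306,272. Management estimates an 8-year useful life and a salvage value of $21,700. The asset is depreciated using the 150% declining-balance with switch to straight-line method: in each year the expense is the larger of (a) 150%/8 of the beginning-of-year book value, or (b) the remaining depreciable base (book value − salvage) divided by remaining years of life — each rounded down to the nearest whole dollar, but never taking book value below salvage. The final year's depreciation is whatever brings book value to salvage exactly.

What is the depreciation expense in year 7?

Depreciable base = $306,272 − $21,700 = $284,572.
Year 1: DB = ⌊$306,272 × 150%/8⌋ = $57,426; SL = ⌊$284,572/8⌋ = $35,571 → take DB $57,426. Book value $248,846.
Year 2: DB = ⌊$248,846 × 150%/8⌋ = $46,658; SL = ⌊$227,146/7⌋ = $32,449 → take DB $46,658. Book value $202,188.
Year 3: DB = ⌊$202,188 × 150%/8⌋ = $37,910; SL = ⌊$180,488/6⌋ = $30,081 → take DB $37,910. Book value $164,278.
Year 4: DB = ⌊$164,278 × 150%/8⌋ = $30,802; SL = ⌊$142,578/5⌋ = $28,515 → take DB $30,802. Book value $133,476.
Year 5: DB = ⌊$133,476 × 150%/8⌋ = $25,026; SL = ⌊$111,776/4⌋ = $27,944 → take SL $27,944. Book value $105,532.
Year 6: DB = ⌊$105,532 × 150%/8⌋ = $19,787; SL = ⌊$83,832/3⌋ = $27,944 → take SL $27,944. Book value $77,588.
Year 7: DB = ⌊$77,588 × 150%/8⌋ = $14,547; SL = ⌊$55,888/2⌋ = $27,944 → take SL $27,944. Book value $49,644.

$27,944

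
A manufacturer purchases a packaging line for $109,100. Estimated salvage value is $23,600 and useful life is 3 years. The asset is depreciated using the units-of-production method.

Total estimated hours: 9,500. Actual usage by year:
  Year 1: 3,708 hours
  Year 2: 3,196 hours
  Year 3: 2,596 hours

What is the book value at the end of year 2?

$46,964

Depreciable base = $109,100 − $23,600 = $85,500.
Rate = $85,500 / 9,500 hours = $9 per hour.
Year 1: 3,708 × $9 = $33,372. Book value $75,728.
Year 2: 3,196 × $9 = $28,764. Book value $46,964.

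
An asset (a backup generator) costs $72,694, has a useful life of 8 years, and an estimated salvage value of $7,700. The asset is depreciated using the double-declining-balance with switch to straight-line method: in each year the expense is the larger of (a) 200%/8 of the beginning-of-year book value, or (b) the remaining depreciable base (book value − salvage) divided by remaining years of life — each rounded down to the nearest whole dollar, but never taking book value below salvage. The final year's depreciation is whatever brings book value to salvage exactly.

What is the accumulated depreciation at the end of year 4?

$49,692

Depreciable base = $72,694 − $7,700 = $64,994.
Year 1: DB = ⌊$72,694 × 200%/8⌋ = $18,173; SL = ⌊$64,994/8⌋ = $8,124 → take DB $18,173. Book value $54,521.
Year 2: DB = ⌊$54,521 × 200%/8⌋ = $13,630; SL = ⌊$46,821/7⌋ = $6,688 → take DB $13,630. Book value $40,891.
Year 3: DB = ⌊$40,891 × 200%/8⌋ = $10,222; SL = ⌊$33,191/6⌋ = $5,531 → take DB $10,222. Book value $30,669.
Year 4: DB = ⌊$30,669 × 200%/8⌋ = $7,667; SL = ⌊$22,969/5⌋ = $4,593 → take DB $7,667. Book value $23,002.
Accumulated through year 4 = $72,694 − $23,002 = $49,692.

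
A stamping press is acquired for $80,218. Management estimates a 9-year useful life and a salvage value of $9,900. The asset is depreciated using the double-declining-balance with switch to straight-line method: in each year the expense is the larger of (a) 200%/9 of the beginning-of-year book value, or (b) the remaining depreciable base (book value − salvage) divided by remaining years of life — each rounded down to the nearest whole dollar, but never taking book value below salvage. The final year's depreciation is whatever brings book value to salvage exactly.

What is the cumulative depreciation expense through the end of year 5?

Depreciable base = $80,218 − $9,900 = $70,318.
Year 1: DB = ⌊$80,218 × 200%/9⌋ = $17,826; SL = ⌊$70,318/9⌋ = $7,813 → take DB $17,826. Book value $62,392.
Year 2: DB = ⌊$62,392 × 200%/9⌋ = $13,864; SL = ⌊$52,492/8⌋ = $6,561 → take DB $13,864. Book value $48,528.
Year 3: DB = ⌊$48,528 × 200%/9⌋ = $10,784; SL = ⌊$38,628/7⌋ = $5,518 → take DB $10,784. Book value $37,744.
Year 4: DB = ⌊$37,744 × 200%/9⌋ = $8,387; SL = ⌊$27,844/6⌋ = $4,640 → take DB $8,387. Book value $29,357.
Year 5: DB = ⌊$29,357 × 200%/9⌋ = $6,523; SL = ⌊$19,457/5⌋ = $3,891 → take DB $6,523. Book value $22,834.
Accumulated through year 5 = $80,218 − $22,834 = $57,384.

$57,384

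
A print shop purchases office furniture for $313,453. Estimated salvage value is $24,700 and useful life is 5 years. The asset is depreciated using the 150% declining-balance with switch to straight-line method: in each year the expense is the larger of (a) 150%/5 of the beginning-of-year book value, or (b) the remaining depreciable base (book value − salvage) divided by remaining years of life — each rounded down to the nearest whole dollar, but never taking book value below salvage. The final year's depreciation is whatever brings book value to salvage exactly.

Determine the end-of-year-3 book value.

Depreciable base = $313,453 − $24,700 = $288,753.
Year 1: DB = ⌊$313,453 × 150%/5⌋ = $94,035; SL = ⌊$288,753/5⌋ = $57,750 → take DB $94,035. Book value $219,418.
Year 2: DB = ⌊$219,418 × 150%/5⌋ = $65,825; SL = ⌊$194,718/4⌋ = $48,679 → take DB $65,825. Book value $153,593.
Year 3: DB = ⌊$153,593 × 150%/5⌋ = $46,077; SL = ⌊$128,893/3⌋ = $42,964 → take DB $46,077. Book value $107,516.

$107,516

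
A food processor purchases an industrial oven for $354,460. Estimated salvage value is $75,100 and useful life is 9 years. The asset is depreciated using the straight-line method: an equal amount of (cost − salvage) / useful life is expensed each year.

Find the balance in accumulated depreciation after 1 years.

Depreciable base = $354,460 − $75,100 = $279,360.
Annual expense = $279,360 / 9 = $31,040.
End of year 1: book value $323,420.
Accumulated through year 1 = $354,460 − $323,420 = $31,040.

$31,040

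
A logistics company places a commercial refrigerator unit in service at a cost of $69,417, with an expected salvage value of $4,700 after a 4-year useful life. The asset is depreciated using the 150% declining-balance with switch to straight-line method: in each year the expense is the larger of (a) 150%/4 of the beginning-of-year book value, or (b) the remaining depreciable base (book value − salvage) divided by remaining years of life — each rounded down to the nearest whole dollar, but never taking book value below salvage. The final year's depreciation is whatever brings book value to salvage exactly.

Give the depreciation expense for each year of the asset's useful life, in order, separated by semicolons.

$26,031; $16,269; $11,208; $11,209

Depreciable base = $69,417 − $4,700 = $64,717.
Year 1: DB = ⌊$69,417 × 150%/4⌋ = $26,031; SL = ⌊$64,717/4⌋ = $16,179 → take DB $26,031. Book value $43,386.
Year 2: DB = ⌊$43,386 × 150%/4⌋ = $16,269; SL = ⌊$38,686/3⌋ = $12,895 → take DB $16,269. Book value $27,117.
Year 3: DB = ⌊$27,117 × 150%/4⌋ = $10,168; SL = ⌊$22,417/2⌋ = $11,208 → take SL $11,208. Book value $15,909.
Year 4 (final): $15,909 − $4,700 = $11,209. Book value $4,700.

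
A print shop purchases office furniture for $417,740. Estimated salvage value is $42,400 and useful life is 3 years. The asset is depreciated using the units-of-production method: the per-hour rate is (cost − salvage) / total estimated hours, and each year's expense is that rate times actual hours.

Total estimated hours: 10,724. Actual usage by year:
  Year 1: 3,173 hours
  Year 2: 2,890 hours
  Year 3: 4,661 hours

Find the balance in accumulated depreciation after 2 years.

Depreciable base = $417,740 − $42,400 = $375,340.
Rate = $375,340 / 10,724 hours = $35 per hour.
Year 1: 3,173 × $35 = $111,055. Book value $306,685.
Year 2: 2,890 × $35 = $101,150. Book value $205,535.
Accumulated through year 2 = $417,740 − $205,535 = $212,205.

$212,205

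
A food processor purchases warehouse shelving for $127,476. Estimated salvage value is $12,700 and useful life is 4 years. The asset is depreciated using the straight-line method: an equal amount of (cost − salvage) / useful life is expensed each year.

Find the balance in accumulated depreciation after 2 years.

$57,388

Depreciable base = $127,476 − $12,700 = $114,776.
Annual expense = $114,776 / 4 = $28,694.
End of year 1: book value $98,782.
End of year 2: book value $70,088.
Accumulated through year 2 = $127,476 − $70,088 = $57,388.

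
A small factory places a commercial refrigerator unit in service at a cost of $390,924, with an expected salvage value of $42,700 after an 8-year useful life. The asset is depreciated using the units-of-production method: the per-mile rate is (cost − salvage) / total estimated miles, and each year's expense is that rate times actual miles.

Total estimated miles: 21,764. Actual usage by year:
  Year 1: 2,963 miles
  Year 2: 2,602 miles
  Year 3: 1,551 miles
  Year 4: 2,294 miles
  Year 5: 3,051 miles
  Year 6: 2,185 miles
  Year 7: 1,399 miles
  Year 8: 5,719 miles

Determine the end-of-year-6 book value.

$156,588

Depreciable base = $390,924 − $42,700 = $348,224.
Rate = $348,224 / 21,764 miles = $16 per mile.
Year 1: 2,963 × $16 = $47,408. Book value $343,516.
Year 2: 2,602 × $16 = $41,632. Book value $301,884.
Year 3: 1,551 × $16 = $24,816. Book value $277,068.
Year 4: 2,294 × $16 = $36,704. Book value $240,364.
Year 5: 3,051 × $16 = $48,816. Book value $191,548.
Year 6: 2,185 × $16 = $34,960. Book value $156,588.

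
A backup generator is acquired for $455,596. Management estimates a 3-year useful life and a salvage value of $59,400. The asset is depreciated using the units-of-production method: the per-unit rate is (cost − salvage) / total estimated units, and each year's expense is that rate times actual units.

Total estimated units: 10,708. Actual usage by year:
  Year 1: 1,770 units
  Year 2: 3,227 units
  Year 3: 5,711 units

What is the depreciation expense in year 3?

$211,307

Depreciable base = $455,596 − $59,400 = $396,196.
Rate = $396,196 / 10,708 units = $37 per unit.
Year 1: 1,770 × $37 = $65,490. Book value $390,106.
Year 2: 3,227 × $37 = $119,399. Book value $270,707.
Year 3: 5,711 × $37 = $211,307. Book value $59,400.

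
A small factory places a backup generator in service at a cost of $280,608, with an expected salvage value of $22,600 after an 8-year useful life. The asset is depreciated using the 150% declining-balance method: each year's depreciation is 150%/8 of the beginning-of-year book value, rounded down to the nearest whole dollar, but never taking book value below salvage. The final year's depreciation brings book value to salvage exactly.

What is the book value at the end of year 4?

$122,292

Depreciable base = $280,608 − $22,600 = $258,008.
Year 1: ⌊$280,608 × 150%/8⌋ = $52,614. Book value $227,994.
Year 2: ⌊$227,994 × 150%/8⌋ = $42,748. Book value $185,246.
Year 3: ⌊$185,246 × 150%/8⌋ = $34,733. Book value $150,513.
Year 4: ⌊$150,513 × 150%/8⌋ = $28,221. Book value $122,292.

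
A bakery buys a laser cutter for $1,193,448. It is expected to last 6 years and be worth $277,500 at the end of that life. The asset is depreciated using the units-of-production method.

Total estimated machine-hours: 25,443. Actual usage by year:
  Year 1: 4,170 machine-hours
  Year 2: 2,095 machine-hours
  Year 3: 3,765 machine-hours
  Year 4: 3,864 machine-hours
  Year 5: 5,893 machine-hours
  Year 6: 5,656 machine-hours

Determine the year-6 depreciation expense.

$203,616

Depreciable base = $1,193,448 − $277,500 = $915,948.
Rate = $915,948 / 25,443 machine-hours = $36 per machine-hour.
Year 1: 4,170 × $36 = $150,120. Book value $1,043,328.
Year 2: 2,095 × $36 = $75,420. Book value $967,908.
Year 3: 3,765 × $36 = $135,540. Book value $832,368.
Year 4: 3,864 × $36 = $139,104. Book value $693,264.
Year 5: 5,893 × $36 = $212,148. Book value $481,116.
Year 6: 5,656 × $36 = $203,616. Book value $277,500.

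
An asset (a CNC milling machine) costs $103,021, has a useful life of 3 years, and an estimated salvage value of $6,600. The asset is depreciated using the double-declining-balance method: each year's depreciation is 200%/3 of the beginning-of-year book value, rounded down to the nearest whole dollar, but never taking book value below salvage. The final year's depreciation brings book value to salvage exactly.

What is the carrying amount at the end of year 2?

$11,447

Depreciable base = $103,021 − $6,600 = $96,421.
Year 1: ⌊$103,021 × 200%/3⌋ = $68,680. Book value $34,341.
Year 2: ⌊$34,341 × 200%/3⌋ = $22,894. Book value $11,447.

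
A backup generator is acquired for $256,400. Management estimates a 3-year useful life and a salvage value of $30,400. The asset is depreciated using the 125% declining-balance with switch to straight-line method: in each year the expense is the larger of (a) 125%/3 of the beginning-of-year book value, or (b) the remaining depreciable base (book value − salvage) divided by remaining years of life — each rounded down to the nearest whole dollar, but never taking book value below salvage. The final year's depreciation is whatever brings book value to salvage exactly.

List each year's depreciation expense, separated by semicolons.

$106,833; $62,319; $56,848

Depreciable base = $256,400 − $30,400 = $226,000.
Year 1: DB = ⌊$256,400 × 125%/3⌋ = $106,833; SL = ⌊$226,000/3⌋ = $75,333 → take DB $106,833. Book value $149,567.
Year 2: DB = ⌊$149,567 × 125%/3⌋ = $62,319; SL = ⌊$119,167/2⌋ = $59,583 → take DB $62,319. Book value $87,248.
Year 3 (final): $87,248 − $30,400 = $56,848. Book value $30,400.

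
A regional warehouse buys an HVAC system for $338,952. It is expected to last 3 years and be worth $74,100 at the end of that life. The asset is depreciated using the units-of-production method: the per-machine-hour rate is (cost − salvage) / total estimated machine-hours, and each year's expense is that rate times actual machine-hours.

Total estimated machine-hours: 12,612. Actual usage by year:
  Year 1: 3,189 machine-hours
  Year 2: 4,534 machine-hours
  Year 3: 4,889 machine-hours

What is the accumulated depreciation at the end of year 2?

$162,183

Depreciable base = $338,952 − $74,100 = $264,852.
Rate = $264,852 / 12,612 machine-hours = $21 per machine-hour.
Year 1: 3,189 × $21 = $66,969. Book value $271,983.
Year 2: 4,534 × $21 = $95,214. Book value $176,769.
Accumulated through year 2 = $338,952 − $176,769 = $162,183.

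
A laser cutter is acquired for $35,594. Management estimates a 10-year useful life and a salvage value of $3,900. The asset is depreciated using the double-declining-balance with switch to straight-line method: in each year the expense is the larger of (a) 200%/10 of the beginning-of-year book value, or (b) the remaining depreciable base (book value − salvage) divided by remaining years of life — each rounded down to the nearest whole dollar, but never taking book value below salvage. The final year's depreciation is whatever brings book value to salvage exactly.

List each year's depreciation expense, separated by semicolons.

Depreciable base = $35,594 − $3,900 = $31,694.
Year 1: DB = ⌊$35,594 × 200%/10⌋ = $7,118; SL = ⌊$31,694/10⌋ = $3,169 → take DB $7,118. Book value $28,476.
Year 2: DB = ⌊$28,476 × 200%/10⌋ = $5,695; SL = ⌊$24,576/9⌋ = $2,730 → take DB $5,695. Book value $22,781.
Year 3: DB = ⌊$22,781 × 200%/10⌋ = $4,556; SL = ⌊$18,881/8⌋ = $2,360 → take DB $4,556. Book value $18,225.
Year 4: DB = ⌊$18,225 × 200%/10⌋ = $3,645; SL = ⌊$14,325/7⌋ = $2,046 → take DB $3,645. Book value $14,580.
Year 5: DB = ⌊$14,580 × 200%/10⌋ = $2,916; SL = ⌊$10,680/6⌋ = $1,780 → take DB $2,916. Book value $11,664.
Year 6: DB = ⌊$11,664 × 200%/10⌋ = $2,332; SL = ⌊$7,764/5⌋ = $1,552 → take DB $2,332. Book value $9,332.
Year 7: DB = ⌊$9,332 × 200%/10⌋ = $1,866; SL = ⌊$5,432/4⌋ = $1,358 → take DB $1,866. Book value $7,466.
Year 8: DB = ⌊$7,466 × 200%/10⌋ = $1,493; SL = ⌊$3,566/3⌋ = $1,188 → take DB $1,493. Book value $5,973.
Year 9: DB = ⌊$5,973 × 200%/10⌋ = $1,194; SL = ⌊$2,073/2⌋ = $1,036 → take DB $1,194. Book value $4,779.
Year 10 (final): $4,779 − $3,900 = $879. Book value $3,900.

$7,118; $5,695; $4,556; $3,645; $2,916; $2,332; $1,866; $1,493; $1,194; $879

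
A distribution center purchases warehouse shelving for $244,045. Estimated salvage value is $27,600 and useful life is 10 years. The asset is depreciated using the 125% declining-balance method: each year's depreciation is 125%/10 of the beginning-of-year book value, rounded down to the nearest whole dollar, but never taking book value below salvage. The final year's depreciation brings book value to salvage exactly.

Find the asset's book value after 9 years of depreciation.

$73,376

Depreciable base = $244,045 − $27,600 = $216,445.
Year 1: ⌊$244,045 × 125%/10⌋ = $30,505. Book value $213,540.
Year 2: ⌊$213,540 × 125%/10⌋ = $26,692. Book value $186,848.
Year 3: ⌊$186,848 × 125%/10⌋ = $23,356. Book value $163,492.
Year 4: ⌊$163,492 × 125%/10⌋ = $20,436. Book value $143,056.
Year 5: ⌊$143,056 × 125%/10⌋ = $17,882. Book value $125,174.
Year 6: ⌊$125,174 × 125%/10⌋ = $15,646. Book value $109,528.
Year 7: ⌊$109,528 × 125%/10⌋ = $13,691. Book value $95,837.
Year 8: ⌊$95,837 × 125%/10⌋ = $11,979. Book value $83,858.
Year 9: ⌊$83,858 × 125%/10⌋ = $10,482. Book value $73,376.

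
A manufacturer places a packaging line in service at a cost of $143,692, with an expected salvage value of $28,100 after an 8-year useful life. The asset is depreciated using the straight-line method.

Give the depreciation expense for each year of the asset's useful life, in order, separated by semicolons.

$14,449; $14,449; $14,449; $14,449; $14,449; $14,449; $14,449; $14,449

Depreciable base = $143,692 − $28,100 = $115,592.
Annual expense = $115,592 / 8 = $14,449.
End of year 1: book value $129,243.
End of year 2: book value $114,794.
End of year 3: book value $100,345.
End of year 4: book value $85,896.
End of year 5: book value $71,447.
End of year 6: book value $56,998.
End of year 7: book value $42,549.
End of year 8: book value $28,100.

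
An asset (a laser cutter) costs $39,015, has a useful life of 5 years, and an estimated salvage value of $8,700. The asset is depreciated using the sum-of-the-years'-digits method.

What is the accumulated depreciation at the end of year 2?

Depreciable base = $39,015 − $8,700 = $30,315.
Sum of the years' digits = 5+4+3+2+1 = 15.
Year 1: $30,315 × 5/15 = $10,105. Book value $28,910.
Year 2: $30,315 × 4/15 = $8,084. Book value $20,826.
Accumulated through year 2 = $39,015 − $20,826 = $18,189.

$18,189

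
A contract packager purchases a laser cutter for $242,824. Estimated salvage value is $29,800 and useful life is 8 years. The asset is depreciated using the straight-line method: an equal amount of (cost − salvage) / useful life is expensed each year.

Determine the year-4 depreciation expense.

$26,628

Depreciable base = $242,824 − $29,800 = $213,024.
Annual expense = $213,024 / 8 = $26,628.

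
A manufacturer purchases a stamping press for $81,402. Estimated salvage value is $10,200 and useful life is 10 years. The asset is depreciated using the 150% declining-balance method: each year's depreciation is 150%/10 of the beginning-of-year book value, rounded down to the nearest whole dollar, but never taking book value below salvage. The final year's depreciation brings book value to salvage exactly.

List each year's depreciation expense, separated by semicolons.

$12,210; $10,378; $8,822; $7,498; $6,374; $5,418; $4,605; $3,914; $3,327; $8,656

Depreciable base = $81,402 − $10,200 = $71,202.
Year 1: ⌊$81,402 × 150%/10⌋ = $12,210. Book value $69,192.
Year 2: ⌊$69,192 × 150%/10⌋ = $10,378. Book value $58,814.
Year 3: ⌊$58,814 × 150%/10⌋ = $8,822. Book value $49,992.
Year 4: ⌊$49,992 × 150%/10⌋ = $7,498. Book value $42,494.
Year 5: ⌊$42,494 × 150%/10⌋ = $6,374. Book value $36,120.
Year 6: ⌊$36,120 × 150%/10⌋ = $5,418. Book value $30,702.
Year 7: ⌊$30,702 × 150%/10⌋ = $4,605. Book value $26,097.
Year 8: ⌊$26,097 × 150%/10⌋ = $3,914. Book value $22,183.
Year 9: ⌊$22,183 × 150%/10⌋ = $3,327. Book value $18,856.
Year 10 (final): $18,856 − $10,200 = $8,656. Book value $10,200.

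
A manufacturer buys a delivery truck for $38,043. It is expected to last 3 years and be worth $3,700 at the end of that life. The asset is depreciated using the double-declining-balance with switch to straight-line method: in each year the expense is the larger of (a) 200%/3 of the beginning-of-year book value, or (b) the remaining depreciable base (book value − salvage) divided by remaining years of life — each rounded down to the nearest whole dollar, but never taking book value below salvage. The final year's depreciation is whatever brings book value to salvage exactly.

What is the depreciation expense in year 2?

Depreciable base = $38,043 − $3,700 = $34,343.
Year 1: DB = ⌊$38,043 × 200%/3⌋ = $25,362; SL = ⌊$34,343/3⌋ = $11,447 → take DB $25,362. Book value $12,681.
Year 2: DB = ⌊$12,681 × 200%/3⌋ = $8,454; SL = ⌊$8,981/2⌋ = $4,490 → take DB $8,454. Book value $4,227.

$8,454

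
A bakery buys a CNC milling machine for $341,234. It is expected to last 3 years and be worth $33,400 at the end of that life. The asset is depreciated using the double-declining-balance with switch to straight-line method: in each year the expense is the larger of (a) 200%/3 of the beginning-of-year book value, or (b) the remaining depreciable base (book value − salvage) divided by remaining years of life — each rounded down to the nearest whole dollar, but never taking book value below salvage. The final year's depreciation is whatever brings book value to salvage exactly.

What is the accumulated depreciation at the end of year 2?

$303,319

Depreciable base = $341,234 − $33,400 = $307,834.
Year 1: DB = ⌊$341,234 × 200%/3⌋ = $227,489; SL = ⌊$307,834/3⌋ = $102,611 → take DB $227,489. Book value $113,745.
Year 2: DB = ⌊$113,745 × 200%/3⌋ = $75,830; SL = ⌊$80,345/2⌋ = $40,172 → take DB $75,830. Book value $37,915.
Accumulated through year 2 = $341,234 − $37,915 = $303,319.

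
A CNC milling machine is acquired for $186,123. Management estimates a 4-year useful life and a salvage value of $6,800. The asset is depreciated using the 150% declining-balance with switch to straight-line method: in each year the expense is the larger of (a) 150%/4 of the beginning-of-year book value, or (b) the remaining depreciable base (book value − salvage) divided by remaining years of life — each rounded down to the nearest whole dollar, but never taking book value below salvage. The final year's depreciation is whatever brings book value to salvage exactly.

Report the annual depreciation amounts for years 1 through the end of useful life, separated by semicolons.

$69,796; $43,622; $32,952; $32,953

Depreciable base = $186,123 − $6,800 = $179,323.
Year 1: DB = ⌊$186,123 × 150%/4⌋ = $69,796; SL = ⌊$179,323/4⌋ = $44,830 → take DB $69,796. Book value $116,327.
Year 2: DB = ⌊$116,327 × 150%/4⌋ = $43,622; SL = ⌊$109,527/3⌋ = $36,509 → take DB $43,622. Book value $72,705.
Year 3: DB = ⌊$72,705 × 150%/4⌋ = $27,264; SL = ⌊$65,905/2⌋ = $32,952 → take SL $32,952. Book value $39,753.
Year 4 (final): $39,753 − $6,800 = $32,953. Book value $6,800.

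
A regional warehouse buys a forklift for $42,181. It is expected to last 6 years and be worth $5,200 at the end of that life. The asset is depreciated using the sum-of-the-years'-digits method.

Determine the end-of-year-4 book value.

Depreciable base = $42,181 − $5,200 = $36,981.
Sum of the years' digits = 6+5+4+3+2+1 = 21.
Year 1: $36,981 × 6/21 = $10,566. Book value $31,615.
Year 2: $36,981 × 5/21 = $8,805. Book value $22,810.
Year 3: $36,981 × 4/21 = $7,044. Book value $15,766.
Year 4: $36,981 × 3/21 = $5,283. Book value $10,483.

$10,483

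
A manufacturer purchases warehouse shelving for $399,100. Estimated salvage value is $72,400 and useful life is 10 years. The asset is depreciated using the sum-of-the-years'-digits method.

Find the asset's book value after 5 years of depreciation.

Depreciable base = $399,100 − $72,400 = $326,700.
Sum of the years' digits = 10+9+8+7+6+5+4+3+2+1 = 55.
Year 1: $326,700 × 10/55 = $59,400. Book value $339,700.
Year 2: $326,700 × 9/55 = $53,460. Book value $286,240.
Year 3: $326,700 × 8/55 = $47,520. Book value $238,720.
Year 4: $326,700 × 7/55 = $41,580. Book value $197,140.
Year 5: $326,700 × 6/55 = $35,640. Book value $161,500.

$161,500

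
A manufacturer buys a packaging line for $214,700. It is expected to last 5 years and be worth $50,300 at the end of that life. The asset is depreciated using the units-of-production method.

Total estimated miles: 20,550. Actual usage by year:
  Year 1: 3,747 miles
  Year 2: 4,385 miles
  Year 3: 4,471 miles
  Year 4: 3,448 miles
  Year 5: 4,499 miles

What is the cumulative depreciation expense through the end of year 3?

Depreciable base = $214,700 − $50,300 = $164,400.
Rate = $164,400 / 20,550 miles = $8 per mile.
Year 1: 3,747 × $8 = $29,976. Book value $184,724.
Year 2: 4,385 × $8 = $35,080. Book value $149,644.
Year 3: 4,471 × $8 = $35,768. Book value $113,876.
Accumulated through year 3 = $214,700 − $113,876 = $100,824.

$100,824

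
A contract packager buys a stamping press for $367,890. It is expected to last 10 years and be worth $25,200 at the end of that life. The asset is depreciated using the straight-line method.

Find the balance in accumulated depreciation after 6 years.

$205,614

Depreciable base = $367,890 − $25,200 = $342,690.
Annual expense = $342,690 / 10 = $34,269.
End of year 1: book value $333,621.
End of year 2: book value $299,352.
End of year 3: book value $265,083.
End of year 4: book value $230,814.
End of year 5: book value $196,545.
End of year 6: book value $162,276.
Accumulated through year 6 = $367,890 − $162,276 = $205,614.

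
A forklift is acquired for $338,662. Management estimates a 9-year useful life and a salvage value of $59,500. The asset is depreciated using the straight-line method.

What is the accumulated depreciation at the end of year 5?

$155,090

Depreciable base = $338,662 − $59,500 = $279,162.
Annual expense = $279,162 / 9 = $31,018.
End of year 1: book value $307,644.
End of year 2: book value $276,626.
End of year 3: book value $245,608.
End of year 4: book value $214,590.
End of year 5: book value $183,572.
Accumulated through year 5 = $338,662 − $183,572 = $155,090.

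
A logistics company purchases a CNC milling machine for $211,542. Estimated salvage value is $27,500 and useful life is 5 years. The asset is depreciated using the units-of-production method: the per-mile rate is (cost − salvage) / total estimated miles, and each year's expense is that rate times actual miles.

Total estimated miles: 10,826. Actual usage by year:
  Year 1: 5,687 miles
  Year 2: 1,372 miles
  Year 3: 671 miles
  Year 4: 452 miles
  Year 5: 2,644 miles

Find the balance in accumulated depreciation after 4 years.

$139,094

Depreciable base = $211,542 − $27,500 = $184,042.
Rate = $184,042 / 10,826 miles = $17 per mile.
Year 1: 5,687 × $17 = $96,679. Book value $114,863.
Year 2: 1,372 × $17 = $23,324. Book value $91,539.
Year 3: 671 × $17 = $11,407. Book value $80,132.
Year 4: 452 × $17 = $7,684. Book value $72,448.
Accumulated through year 4 = $211,542 − $72,448 = $139,094.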